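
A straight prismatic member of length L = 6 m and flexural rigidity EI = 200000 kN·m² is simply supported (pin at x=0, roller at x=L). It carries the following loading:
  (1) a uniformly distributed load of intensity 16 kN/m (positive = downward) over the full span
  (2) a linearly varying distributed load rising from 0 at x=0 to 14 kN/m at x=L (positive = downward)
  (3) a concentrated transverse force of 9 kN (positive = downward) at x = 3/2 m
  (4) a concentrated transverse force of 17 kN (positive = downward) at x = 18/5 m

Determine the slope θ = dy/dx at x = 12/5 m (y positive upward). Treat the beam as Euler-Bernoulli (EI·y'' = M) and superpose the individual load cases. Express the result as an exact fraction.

Load 1 — uniform load w=16 kN/m over full span:
  θ_1 = -w(L³-6Lx²+4x³)/(24EI) = -16·(6³-6·6·(12/5)²+4·(12/5)³)/(24·200000) = -333/1562500 rad
Load 2 — triangular load w₀=14 kN/m (0→w₀ over full span):
  θ_2 = -w₀(7L⁴-30L²x²+15x⁴)/(360LEI) = -14·(7·6⁴-30·6²·(12/5)²+15·(12/5)⁴)/(360·6·200000) = -6783/62500000 rad
Load 3 — point force P=9 kN at a=3/2 m (b=L-a=9/2):
  θ_3 = -Pa(2L²-6Lx+3x²+a²)/(6LEI)  [x>a] = -9·(3/2)·(2·6²-6·6·(12/5)+3·(12/5)²+(3/2)²)/(6·6·200000) = -1539/160000000 rad
Load 4 — point force P=17 kN at a=18/5 m (b=L-a=12/5):
  θ_4 = -Pb(L²-b²-3x²)/(6LEI)  [x≤a] = -17·(12/5)·(6²-(12/5)²-3·(12/5)²)/(6·6·200000) = -459/6250000 rad
Superposition: θ = Σ θ_i = -1618827/4000000000 rad ≈ -0.000405 rad

θ(12/5) = -1618827/4000000000 rad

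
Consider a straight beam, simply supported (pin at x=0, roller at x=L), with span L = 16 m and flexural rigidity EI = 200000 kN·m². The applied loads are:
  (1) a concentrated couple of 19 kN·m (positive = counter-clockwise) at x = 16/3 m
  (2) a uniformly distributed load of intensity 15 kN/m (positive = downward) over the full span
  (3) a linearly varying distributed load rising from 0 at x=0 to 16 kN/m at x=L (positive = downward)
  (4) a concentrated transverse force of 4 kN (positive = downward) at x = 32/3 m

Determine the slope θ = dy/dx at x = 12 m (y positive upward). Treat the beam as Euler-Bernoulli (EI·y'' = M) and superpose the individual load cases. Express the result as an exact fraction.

Load 1 — applied couple M₀=19 kN·m at a=16/3 m (b=L-a=32/3):
  θ_1 = (M₀x²/(2L)-M₀(x-a)+C₁)/EI  [x>a] with C₁=M₀(3b²-L²)/(6L)=152/9 = (19·12²/(2·16)-19·(12-(16/3))+(152/9))/200000 = -437/3600000 rad
Load 2 — uniform load w=15 kN/m over full span:
  θ_2 = -w(L³-6Lx²+4x³)/(24EI) = -15·(16³-6·16·12²+4·12³)/(24·200000) = 11/1250 rad
Load 3 — triangular load w₀=16 kN/m (0→w₀ over full span):
  θ_3 = -w₀(7L⁴-30L²x²+15x⁴)/(360LEI) = -16·(7·16⁴-30·16²·12²+15·12⁴)/(360·16·200000) = 1313/281250 rad
Load 4 — point force P=4 kN at a=32/3 m (b=L-a=16/3):
  θ_4 = -Pa(2L²-6Lx+3x²+a²)/(6LEI)  [x>a] = -4·(32/3)·(2·16²-6·16·12+3·12²+(32/3)²)/(6·16·200000) = 53/253125 rad
Superposition: θ = Σ θ_i = 2196143/162000000 rad ≈ 0.013556 rad

θ(12) = 2196143/162000000 rad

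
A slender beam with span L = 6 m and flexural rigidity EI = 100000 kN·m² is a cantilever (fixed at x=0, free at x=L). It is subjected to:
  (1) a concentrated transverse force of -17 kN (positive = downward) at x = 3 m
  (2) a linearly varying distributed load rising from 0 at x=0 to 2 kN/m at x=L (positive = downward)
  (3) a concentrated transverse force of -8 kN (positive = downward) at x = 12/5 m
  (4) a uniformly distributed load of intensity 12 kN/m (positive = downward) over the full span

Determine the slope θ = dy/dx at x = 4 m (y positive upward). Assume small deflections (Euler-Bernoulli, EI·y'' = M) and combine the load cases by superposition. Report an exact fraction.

θ(4) = -165607/45000000 rad

Load 1 — point force P=-17 kN at a=3 m (b=L-a=3):
  θ_1 = -Pa²/(2EI)  [x>a] = -(-17)·3²/(2·100000) = 153/200000 rad
Load 2 — triangular load w₀=2 kN/m (0→w₀ over full span):
  θ_2 = (w₀Lx²/4-w₀L²x/3-w₀x⁴/(24L))/EI = (2·6·4²/4-2·6²·4/3-2·4⁴/(24·6))/100000 = -29/56250 rad
Load 3 — point force P=-8 kN at a=12/5 m (b=L-a=18/5):
  θ_3 = -Pa²/(2EI)  [x>a] = -(-8)·(12/5)²/(2·100000) = 18/78125 rad
Load 4 — uniform load w=12 kN/m over full span:
  θ_4 = -wx(x²-3Lx+3L²)/(6EI) = -12·4·(4²-3·6·4+3·6²)/(6·100000) = -13/3125 rad
Superposition: θ = Σ θ_i = -165607/45000000 rad ≈ -0.003680 rad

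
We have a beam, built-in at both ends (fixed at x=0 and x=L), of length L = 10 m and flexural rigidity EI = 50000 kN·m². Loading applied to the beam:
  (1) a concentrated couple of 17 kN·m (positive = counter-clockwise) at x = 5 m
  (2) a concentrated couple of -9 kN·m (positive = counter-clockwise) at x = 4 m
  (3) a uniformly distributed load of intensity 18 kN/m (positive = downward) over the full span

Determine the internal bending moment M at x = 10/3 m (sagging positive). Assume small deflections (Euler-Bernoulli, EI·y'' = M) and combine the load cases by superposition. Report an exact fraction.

Load 1 — applied couple M₀=17 kN·m at a=5 m (b=L-a=5):
  M_1 = R_Ax - M_A  [x≤a] with R_A=51/20, M_A=17/4 = (51/20)·(10/3) - (17/4) = 17/4 kN·m
Load 2 — applied couple M₀=-9 kN·m at a=4 m (b=L-a=6):
  M_2 = R_Ax - M_A  [x≤a] with R_A=-162/125, M_A=-27/25 = (-162/125)·(10/3) - (-27/25) = -81/25 kN·m
Load 3 — uniform load w=18 kN/m over full span:
  M_3 = wLx/2 - wL²/12 - wx²/2 = 18·10·(10/3)/2 - 18·10²/12 - 18·(10/3)²/2 = 50 kN·m
Superposition: M = Σ M_i = 5101/100 kN·m ≈ 51.010000 kN·m

M(10/3) = 5101/100 kN·m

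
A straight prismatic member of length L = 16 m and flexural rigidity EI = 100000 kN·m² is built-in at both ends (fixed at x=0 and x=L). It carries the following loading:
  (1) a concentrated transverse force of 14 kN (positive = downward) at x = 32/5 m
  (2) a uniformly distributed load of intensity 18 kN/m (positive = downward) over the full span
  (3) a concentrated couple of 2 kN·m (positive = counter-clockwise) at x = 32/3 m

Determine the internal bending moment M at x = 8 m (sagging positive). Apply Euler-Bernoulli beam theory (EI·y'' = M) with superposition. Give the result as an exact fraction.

M(8) = 15794/75 kN·m

Load 1 — point force P=14 kN at a=32/5 m (b=L-a=48/5):
  M_1 = Pa²(a+3b)(L-x)/L³ - Pa²b/L²  [x>a] = 14·(32/5)²·((32/5)+3·(48/5))·(16-8)/16³ - 14·(32/5)²·(48/5)/16² = 448/25 kN·m
Load 2 — uniform load w=18 kN/m over full span:
  M_2 = wLx/2 - wL²/12 - wx²/2 = 18·16·8/2 - 18·16²/12 - 18·8²/2 = 192 kN·m
Load 3 — applied couple M₀=2 kN·m at a=32/3 m (b=L-a=16/3):
  M_3 = R_Ax - M_A  [x≤a] with R_A=1/6, M_A=2/3 = (1/6)·8 - (2/3) = 2/3 kN·m
Superposition: M = Σ M_i = 15794/75 kN·m ≈ 210.586667 kN·m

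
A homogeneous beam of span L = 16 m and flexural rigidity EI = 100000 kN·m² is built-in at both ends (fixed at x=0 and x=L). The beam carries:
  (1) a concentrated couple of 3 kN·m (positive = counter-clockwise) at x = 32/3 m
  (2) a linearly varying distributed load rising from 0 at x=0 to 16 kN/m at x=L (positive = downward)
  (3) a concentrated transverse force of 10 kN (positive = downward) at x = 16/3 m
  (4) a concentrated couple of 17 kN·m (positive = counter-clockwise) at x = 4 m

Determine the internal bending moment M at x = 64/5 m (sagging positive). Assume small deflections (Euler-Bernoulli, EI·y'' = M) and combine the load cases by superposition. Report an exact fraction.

M(64/5) = 46679/18000 kN·m

Load 1 — applied couple M₀=3 kN·m at a=32/3 m (b=L-a=16/3):
  M_1 = R_Ax - M_A - M₀  [x>a] with R_A=1/4, M_A=1 = (1/4)·(64/5) - 1 - 3 = -4/5 kN·m
Load 2 — triangular load w₀=16 kN/m (0→w₀ over full span):
  M_2 = 3w₀Lx/20 - w₀L²/30 - w₀x³/(6L) = 3·16·16·(64/5)/20 - 16·16²/30 - 16·(64/5)³/(6·16) = 2048/375 kN·m
Load 3 — point force P=10 kN at a=16/3 m (b=L-a=32/3):
  M_3 = Pa²(a+3b)(L-x)/L³ - Pa²b/L²  [x>a] = 10·(16/3)²·((16/3)+3·(32/3))·(16-(64/5))/16³ - 10·(16/3)²·(32/3)/16² = -32/9 kN·m
Load 4 — applied couple M₀=17 kN·m at a=4 m (b=L-a=12):
  M_4 = R_Ax - M_A - M₀  [x>a] with R_A=153/128, M_A=-51/16 = (153/128)·(64/5) - (-51/16) - 17 = 119/80 kN·m
Superposition: M = Σ M_i = 46679/18000 kN·m ≈ 2.593278 kN·m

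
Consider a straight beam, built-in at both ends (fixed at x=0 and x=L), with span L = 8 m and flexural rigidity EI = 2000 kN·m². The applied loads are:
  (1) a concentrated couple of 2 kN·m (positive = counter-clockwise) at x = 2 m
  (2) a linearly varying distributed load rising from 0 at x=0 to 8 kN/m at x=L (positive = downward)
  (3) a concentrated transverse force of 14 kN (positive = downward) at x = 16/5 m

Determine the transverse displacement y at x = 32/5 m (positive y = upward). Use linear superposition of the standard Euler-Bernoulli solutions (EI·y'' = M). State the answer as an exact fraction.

Load 1 — applied couple M₀=2 kN·m at a=2 m (b=L-a=6):
  y_1 = (R_Ax³/6 - M_Ax²/2 - M₀(x-a)²/2)/EI  [x>a] with R_A=9/32, M_A=-3/8 = ((9/32)·(32/5)³/6 - (-3/8)·(32/5)²/2 - 2·((32/5)-2)²/2)/2000 = 19/62500 m
Load 2 — triangular load w₀=8 kN/m (0→w₀ over full span):
  y_2 = -w₀x²(L-x)²(x+2L)/(120LEI) = -8·(32/5)²·(8-(32/5))²·((32/5)+2·8)/(120·8·2000) = -57344/5859375 m
Load 3 — point force P=14 kN at a=16/5 m (b=L-a=24/5):
  y_3 = -Pa²(L-x)²(3bL-(3b+a)(L-x))/(6L³EI)  [x>a] = -14·(16/5)²·(8-(32/5))²·(3·(24/5)·8-(3·(24/5)+(16/5))·(8-(32/5)))/(6·8³·2000) = -30464/5859375 m
Superposition: y = Σ y_i = -344107/23437500 m ≈ -0.014682 m

y(32/5) = -344107/23437500 m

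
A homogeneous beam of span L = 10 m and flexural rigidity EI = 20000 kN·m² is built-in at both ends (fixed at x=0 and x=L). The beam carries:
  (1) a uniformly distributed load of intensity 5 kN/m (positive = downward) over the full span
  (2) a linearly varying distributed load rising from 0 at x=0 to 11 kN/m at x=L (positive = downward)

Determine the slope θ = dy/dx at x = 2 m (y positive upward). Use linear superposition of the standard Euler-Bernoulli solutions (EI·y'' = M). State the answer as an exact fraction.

Load 1 — uniform load w=5 kN/m over full span:
  θ_1 = -wx(L-x)(L-2x)/(12EI) = -5·2·(10-2)·(10-2·2)/(12·20000) = -1/500 rad
Load 2 — triangular load w₀=11 kN/m (0→w₀ over full span):
  θ_2 = -w₀(2x(L-x)(L-2x)(x+2L)+x²(L-x)²)/(120LEI) = -11·(2·2·(10-2)·(10-2·2)·(2+2·10)+2²·(10-2)²)/(120·10·20000) = -77/37500 rad
Superposition: θ = Σ θ_i = -38/9375 rad ≈ -0.004053 rad

θ(2) = -38/9375 rad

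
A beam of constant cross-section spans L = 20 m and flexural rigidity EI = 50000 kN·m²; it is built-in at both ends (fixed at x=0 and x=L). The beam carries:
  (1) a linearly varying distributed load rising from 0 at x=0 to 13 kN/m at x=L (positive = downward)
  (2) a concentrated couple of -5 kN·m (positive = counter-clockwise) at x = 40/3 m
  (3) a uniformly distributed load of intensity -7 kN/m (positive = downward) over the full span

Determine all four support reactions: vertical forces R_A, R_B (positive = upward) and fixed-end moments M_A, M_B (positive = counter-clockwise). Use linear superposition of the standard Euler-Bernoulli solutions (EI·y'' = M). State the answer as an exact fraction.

R_A = -94/3 kN, M_A = -185/3 kN·m, R_B = 64/3 kN, M_B = -80/3 kN·m

Load 1 — triangular load w₀=13 kN/m (0→w₀ over full span):
  R_A = 3w₀L/20 = 3·13·20/20 = 39 kN
  M_A = w₀L²/30 = 13·20²/30 = 520/3 kN·m
  R_B = 7w₀L/20 = 7·13·20/20 = 91 kN
  M_B = -w₀L²/20 = -13·20²/20 = -260 kN·m
Load 2 — applied couple M₀=-5 kN·m at a=40/3 m (b=L-a=20/3):
  R_A = 6M₀ab/L³ = 6·(-5)·(40/3)·(20/3)/20³ = -1/3 kN
  M_A = M₀b(2a-b)/L² = (-5)·(20/3)·(2·(40/3)-(20/3))/20² = -5/3 kN·m
  R_B = -6M₀ab/L³ = -6·(-5)·(40/3)·(20/3)/20³ = 1/3 kN
  M_B = M₀a(2b-a)/L² = (-5)·(40/3)·(2·(20/3)-(40/3))/20² = 0 kN·m
Load 3 — uniform load w=-7 kN/m over full span:
  R_A = wL/2 = (-7)·20/2 = -70 kN
  M_A = wL²/12 = (-7)·20²/12 = -700/3 kN·m
  R_B = wL/2 = (-7)·20/2 = -70 kN
  M_B = -wL²/12 = -(-7)·20²/12 = 700/3 kN·m
Superposition: R_A = -94/3 kN, M_A = -185/3 kN·m, R_B = 64/3 kN, M_B = -80/3 kN·m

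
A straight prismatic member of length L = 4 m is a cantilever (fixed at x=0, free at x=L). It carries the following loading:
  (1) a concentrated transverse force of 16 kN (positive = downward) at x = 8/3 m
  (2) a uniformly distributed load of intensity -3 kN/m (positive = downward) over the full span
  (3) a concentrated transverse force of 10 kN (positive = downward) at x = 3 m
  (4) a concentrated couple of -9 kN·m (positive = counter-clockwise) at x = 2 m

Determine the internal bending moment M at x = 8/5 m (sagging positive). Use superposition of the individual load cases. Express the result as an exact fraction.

Load 1 — point force P=16 kN at a=8/3 m (b=L-a=4/3):
  M_1 = -P(a-x)  [x≤a] = -16·((8/3)-(8/5)) = -256/15 kN·m
Load 2 — uniform load w=-3 kN/m over full span:
  M_2 = -w(L-x)²/2 = -(-3)·(4-(8/5))²/2 = 216/25 kN·m
Load 3 — point force P=10 kN at a=3 m (b=L-a=1):
  M_3 = -P(a-x)  [x≤a] = -10·(3-(8/5)) = -14 kN·m
Load 4 — applied couple M₀=-9 kN·m at a=2 m (b=L-a=2):
  M_4 = M₀  [x≤a] = (-9) = -9 kN·m
Superposition: M = Σ M_i = -2357/75 kN·m ≈ -31.426667 kN·m

M(8/5) = -2357/75 kN·m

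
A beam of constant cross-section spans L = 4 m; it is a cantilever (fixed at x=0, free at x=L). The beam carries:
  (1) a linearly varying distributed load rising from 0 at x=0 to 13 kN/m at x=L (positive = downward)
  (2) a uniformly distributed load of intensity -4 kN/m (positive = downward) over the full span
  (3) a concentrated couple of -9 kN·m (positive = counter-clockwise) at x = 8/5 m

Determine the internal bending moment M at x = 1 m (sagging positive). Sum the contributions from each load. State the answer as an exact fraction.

M(1) = -279/8 kN·m

Load 1 — triangular load w₀=13 kN/m (0→w₀ over full span):
  M_1 = w₀Lx/2 - w₀L²/3 - w₀x³/(6L) = 13·4·1/2 - 13·4²/3 - 13·1³/(6·4) = -351/8 kN·m
Load 2 — uniform load w=-4 kN/m over full span:
  M_2 = -w(L-x)²/2 = -(-4)·(4-1)²/2 = 18 kN·m
Load 3 — applied couple M₀=-9 kN·m at a=8/5 m (b=L-a=12/5):
  M_3 = M₀  [x≤a] = (-9) = -9 kN·m
Superposition: M = Σ M_i = -279/8 kN·m ≈ -34.875000 kN·m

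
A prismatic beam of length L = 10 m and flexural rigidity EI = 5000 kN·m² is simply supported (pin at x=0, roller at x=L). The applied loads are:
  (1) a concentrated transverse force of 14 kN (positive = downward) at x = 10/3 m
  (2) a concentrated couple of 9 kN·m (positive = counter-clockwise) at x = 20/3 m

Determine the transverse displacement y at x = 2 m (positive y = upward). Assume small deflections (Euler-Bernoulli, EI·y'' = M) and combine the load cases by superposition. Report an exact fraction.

Load 1 — point force P=14 kN at a=10/3 m (b=L-a=20/3):
  y_1 = -Pbx(L²-b²-x²)/(6LEI)  [x≤a] = -14·(20/3)·2·(10²-(20/3)²-2²)/(6·10·5000) = -1624/50625 m
Load 2 — applied couple M₀=9 kN·m at a=20/3 m (b=L-a=10/3):
  y_2 = (M₀x³/(6L)+C₁x)/EI  [x≤a] with C₁=M₀(3b²-L²)/(6L)=-10 = (9·2³/(6·10)+(-10)·2)/5000 = -47/12500 m
Superposition: y = Σ y_i = -36287/1012500 m ≈ -0.035839 m

y(2) = -36287/1012500 m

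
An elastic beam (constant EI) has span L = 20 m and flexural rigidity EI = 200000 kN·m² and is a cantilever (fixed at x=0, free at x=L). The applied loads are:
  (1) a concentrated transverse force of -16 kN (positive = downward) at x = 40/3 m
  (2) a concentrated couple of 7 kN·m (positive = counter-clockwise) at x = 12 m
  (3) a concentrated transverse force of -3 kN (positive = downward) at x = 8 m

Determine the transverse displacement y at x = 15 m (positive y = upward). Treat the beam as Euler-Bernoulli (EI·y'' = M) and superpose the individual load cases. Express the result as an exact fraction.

y(15) = 68657/810000 m

Load 1 — point force P=-16 kN at a=40/3 m (b=L-a=20/3):
  y_1 = -Pa²(3x-a)/(6EI)  [x>a] = -(-16)·(40/3)²·(3·15-(40/3))/(6·200000) = 152/2025 m
Load 2 — applied couple M₀=7 kN·m at a=12 m (b=L-a=8):
  y_2 = M₀a(2x-a)/(2EI)  [x>a] = 7·12·(2·15-12)/(2·200000) = 189/50000 m
Load 3 — point force P=-3 kN at a=8 m (b=L-a=12):
  y_3 = -Pa²(3x-a)/(6EI)  [x>a] = -(-3)·8²·(3·15-8)/(6·200000) = 37/6250 m
Superposition: y = Σ y_i = 68657/810000 m ≈ 0.084762 m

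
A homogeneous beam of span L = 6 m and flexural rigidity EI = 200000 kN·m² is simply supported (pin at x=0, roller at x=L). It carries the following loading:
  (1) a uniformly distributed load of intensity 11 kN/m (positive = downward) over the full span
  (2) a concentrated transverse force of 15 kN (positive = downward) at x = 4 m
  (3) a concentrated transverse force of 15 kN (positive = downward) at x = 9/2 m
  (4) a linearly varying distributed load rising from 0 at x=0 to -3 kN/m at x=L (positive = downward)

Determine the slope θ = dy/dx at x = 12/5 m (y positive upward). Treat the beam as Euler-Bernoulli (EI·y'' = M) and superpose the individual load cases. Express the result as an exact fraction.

Load 1 — uniform load w=11 kN/m over full span:
  θ_1 = -w(L³-6Lx²+4x³)/(24EI) = -11·(6³-6·6·(12/5)²+4·(12/5)³)/(24·200000) = -3663/25000000 rad
Load 2 — point force P=15 kN at a=4 m (b=L-a=2):
  θ_2 = -Pb(L²-b²-3x²)/(6LEI)  [x≤a] = -15·2·(6²-2²-3·(12/5)²)/(6·6·200000) = -23/375000 rad
Load 3 — point force P=15 kN at a=9/2 m (b=L-a=3/2):
  θ_3 = -Pb(L²-b²-3x²)/(6LEI)  [x≤a] = -15·(3/2)·(6²-(3/2)²-3·(12/5)²)/(6·6·200000) = -1647/32000000 rad
Load 4 — triangular load w₀=-3 kN/m (0→w₀ over full span):
  θ_4 = -w₀(7L⁴-30L²x²+15x⁴)/(360LEI) = -(-3)·(7·6⁴-30·6²·(12/5)²+15·(12/5)⁴)/(360·6·200000) = 2907/125000000 rad
Superposition: θ = Σ θ_i = -2832793/12000000000 rad ≈ -0.000236 rad

θ(12/5) = -2832793/12000000000 rad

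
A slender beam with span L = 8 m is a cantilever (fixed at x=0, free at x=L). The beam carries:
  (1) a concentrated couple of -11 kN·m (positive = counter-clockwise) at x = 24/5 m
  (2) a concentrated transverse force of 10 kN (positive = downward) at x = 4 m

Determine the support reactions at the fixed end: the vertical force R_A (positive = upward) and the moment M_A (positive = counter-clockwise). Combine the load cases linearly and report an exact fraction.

R_A = 10 kN, M_A = 51 kN·m

Load 1 — applied couple M₀=-11 kN·m at a=24/5 m (b=L-a=16/5):
  R_A = 0 kN
  M_A = -M₀ = -(-11) = 11 kN·m
Load 2 — point force P=10 kN at a=4 m (b=L-a=4):
  R_A = P = 10 kN
  M_A = Pa = 10·4 = 40 kN·m
Superposition: R_A = 10 kN, M_A = 51 kN·m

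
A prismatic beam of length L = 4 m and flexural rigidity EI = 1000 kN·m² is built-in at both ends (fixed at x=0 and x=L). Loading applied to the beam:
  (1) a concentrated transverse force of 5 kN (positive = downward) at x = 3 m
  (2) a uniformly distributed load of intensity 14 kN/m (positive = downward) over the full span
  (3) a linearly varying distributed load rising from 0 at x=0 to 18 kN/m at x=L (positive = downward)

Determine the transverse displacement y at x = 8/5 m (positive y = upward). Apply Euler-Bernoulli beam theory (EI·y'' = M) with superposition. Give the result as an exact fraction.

y(8/5) = -341641/23437500 m

Load 1 — point force P=5 kN at a=3 m (b=L-a=1):
  y_1 = -Pb²x²(3aL-(3a+b)x)/(6L³EI)  [x≤a] = -5·1²·(8/5)²·(3·3·4-(3·3+1)·(8/5))/(6·4³·1000) = -1/1500 m
Load 2 — uniform load w=14 kN/m over full span:
  y_2 = -wx²(L-x)²/(24EI) = -14·(8/5)²·(4-(8/5))²/(24·1000) = -672/78125 m
Load 3 — triangular load w₀=18 kN/m (0→w₀ over full span):
  y_3 = -w₀x²(L-x)²(x+2L)/(120LEI) = -18·(8/5)²·(4-(8/5))²·((8/5)+2·4)/(120·4·1000) = -10368/1953125 m
Superposition: y = Σ y_i = -341641/23437500 m ≈ -0.014577 m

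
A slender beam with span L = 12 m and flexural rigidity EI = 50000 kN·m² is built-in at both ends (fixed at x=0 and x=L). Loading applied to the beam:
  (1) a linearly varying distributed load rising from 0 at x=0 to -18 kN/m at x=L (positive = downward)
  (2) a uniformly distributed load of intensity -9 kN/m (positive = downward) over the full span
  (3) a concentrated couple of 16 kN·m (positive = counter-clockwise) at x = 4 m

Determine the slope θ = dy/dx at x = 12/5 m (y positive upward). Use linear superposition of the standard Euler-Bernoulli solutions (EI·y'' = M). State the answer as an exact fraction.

θ(12/5) = 9596/1953125 rad

Load 1 — triangular load w₀=-18 kN/m (0→w₀ over full span):
  θ_1 = -w₀(2x(L-x)(L-2x)(x+2L)+x²(L-x)²)/(120LEI) = -(-18)·(2·(12/5)·(12-(12/5))·(12-2·(12/5))·((12/5)+2·12)+(12/5)²·(12-(12/5))²)/(120·12·50000) = 4536/1953125 rad
Load 2 — uniform load w=-9 kN/m over full span:
  θ_2 = -wx(L-x)(L-2x)/(12EI) = -(-9)·(12/5)·(12-(12/5))·(12-2·(12/5))/(12·50000) = 972/390625 rad
Load 3 — applied couple M₀=16 kN·m at a=4 m (b=L-a=8):
  θ_3 = (R_Ax²/2 - M_Ax)/EI  [x≤a] with R_A=16/9, M_A=0 = ((16/9)·(12/5)²/2 - 0·(12/5))/50000 = 8/78125 rad
Superposition: θ = Σ θ_i = 9596/1953125 rad ≈ 0.004913 rad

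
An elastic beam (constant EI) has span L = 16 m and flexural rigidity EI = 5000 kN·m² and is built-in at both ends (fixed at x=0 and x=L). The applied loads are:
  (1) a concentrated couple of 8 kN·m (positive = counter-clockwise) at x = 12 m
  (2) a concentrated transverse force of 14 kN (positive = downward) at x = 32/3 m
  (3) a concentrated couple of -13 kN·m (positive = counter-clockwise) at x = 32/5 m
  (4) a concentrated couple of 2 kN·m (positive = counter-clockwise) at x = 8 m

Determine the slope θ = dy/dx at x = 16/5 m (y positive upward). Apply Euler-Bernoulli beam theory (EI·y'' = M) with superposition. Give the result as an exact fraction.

Load 1 — applied couple M₀=8 kN·m at a=12 m (b=L-a=4):
  θ_1 = (R_Ax²/2 - M_Ax)/EI  [x≤a] with R_A=9/16, M_A=5/2 = ((9/16)·(16/5)²/2 - (5/2)·(16/5))/5000 = -16/15625 rad
Load 2 — point force P=14 kN at a=32/3 m (b=L-a=16/3):
  θ_2 = -Pb²x(2aL-(3a+b)x)/(2L³EI)  [x≤a] = -14·(16/3)²·(16/5)·(2·(32/3)·16-(3·(32/3)+(16/3))·(16/5))/(2·16³·5000) = -2912/421875 rad
Load 3 — applied couple M₀=-13 kN·m at a=32/5 m (b=L-a=48/5):
  θ_3 = (R_Ax²/2 - M_Ax)/EI  [x≤a] with R_A=-117/100, M_A=-39/25 = ((-117/100)·(16/5)²/2 - (-39/25)·(16/5))/5000 = -78/390625 rad
Load 4 — applied couple M₀=2 kN·m at a=8 m (b=L-a=8):
  θ_4 = (R_Ax²/2 - M_Ax)/EI  [x≤a] with R_A=3/16, M_A=1/2 = ((3/16)·(16/5)²/2 - (1/2)·(16/5))/5000 = -2/15625 rad
Superposition: θ = Σ θ_i = -87056/10546875 rad ≈ -0.008254 rad

θ(16/5) = -87056/10546875 rad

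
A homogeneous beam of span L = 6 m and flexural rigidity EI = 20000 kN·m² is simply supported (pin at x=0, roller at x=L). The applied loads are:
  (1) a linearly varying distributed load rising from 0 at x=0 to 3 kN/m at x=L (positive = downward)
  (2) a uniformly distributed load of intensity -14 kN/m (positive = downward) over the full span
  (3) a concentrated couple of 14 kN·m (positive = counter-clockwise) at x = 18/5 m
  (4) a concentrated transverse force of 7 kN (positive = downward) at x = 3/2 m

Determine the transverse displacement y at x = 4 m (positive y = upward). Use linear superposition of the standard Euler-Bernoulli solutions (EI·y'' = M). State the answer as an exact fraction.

y(4) = 575861/72000000 m

Load 1 — triangular load w₀=3 kN/m (0→w₀ over full span):
  y_1 = -w₀x(7L⁴-10L²x²+3x⁴)/(360LEI) = -3·4·(7·6⁴-10·6²·4²+3·4⁴)/(360·6·20000) = -17/15000 m
Load 2 — uniform load w=-14 kN/m over full span:
  y_2 = -wx(L³-2Lx²+x³)/(24EI) = -(-14)·4·(6³-2·6·4²+4³)/(24·20000) = 77/7500 m
Load 3 — applied couple M₀=14 kN·m at a=18/5 m (b=L-a=12/5):
  y_3 = (M₀x³/(6L)-M₀(x-a)²/2+C₁x)/EI  [x>a] with C₁=M₀(3b²-L²)/(6L)=-182/25 = (14·4³/(6·6)-14·(4-(18/5))²/2+(-182/25)·4)/20000 = -301/1125000 m
Load 4 — point force P=7 kN at a=3/2 m (b=L-a=9/2):
  y_4 = -Pa(L-x)(2Lx-a²-x²)/(6LEI)  [x>a] = -7·(3/2)·(6-4)·(2·6·4-(3/2)²-4²)/(6·6·20000) = -833/960000 m
Superposition: y = Σ y_i = 575861/72000000 m ≈ 0.007998 m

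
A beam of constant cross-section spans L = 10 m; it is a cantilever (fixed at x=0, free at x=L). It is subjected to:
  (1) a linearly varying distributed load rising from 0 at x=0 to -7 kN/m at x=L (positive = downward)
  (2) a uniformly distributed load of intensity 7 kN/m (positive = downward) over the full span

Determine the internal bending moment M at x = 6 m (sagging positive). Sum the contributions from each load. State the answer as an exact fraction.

M(6) = -112/15 kN·m

Load 1 — triangular load w₀=-7 kN/m (0→w₀ over full span):
  M_1 = w₀Lx/2 - w₀L²/3 - w₀x³/(6L) = (-7)·10·6/2 - (-7)·10²/3 - (-7)·6³/(6·10) = 728/15 kN·m
Load 2 — uniform load w=7 kN/m over full span:
  M_2 = -w(L-x)²/2 = -7·(10-6)²/2 = -56 kN·m
Superposition: M = Σ M_i = -112/15 kN·m ≈ -7.466667 kN·m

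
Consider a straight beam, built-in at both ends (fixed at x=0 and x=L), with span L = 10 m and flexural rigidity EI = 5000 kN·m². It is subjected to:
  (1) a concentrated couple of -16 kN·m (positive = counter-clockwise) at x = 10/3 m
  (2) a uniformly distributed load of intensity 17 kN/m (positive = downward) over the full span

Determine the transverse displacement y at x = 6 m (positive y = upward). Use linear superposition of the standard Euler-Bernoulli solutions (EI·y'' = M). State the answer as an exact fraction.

y(6) = -2407/28125 m

Load 1 — applied couple M₀=-16 kN·m at a=10/3 m (b=L-a=20/3):
  y_1 = (R_Ax³/6 - M_Ax²/2 - M₀(x-a)²/2)/EI  [x>a] with R_A=-32/15, M_A=0 = ((-32/15)·6³/6 - 0·6²/2 - (-16)·(6-(10/3))²/2)/5000 = -112/28125 m
Load 2 — uniform load w=17 kN/m over full span:
  y_2 = -wx²(L-x)²/(24EI) = -17·6²·(10-6)²/(24·5000) = -51/625 m
Superposition: y = Σ y_i = -2407/28125 m ≈ -0.085582 m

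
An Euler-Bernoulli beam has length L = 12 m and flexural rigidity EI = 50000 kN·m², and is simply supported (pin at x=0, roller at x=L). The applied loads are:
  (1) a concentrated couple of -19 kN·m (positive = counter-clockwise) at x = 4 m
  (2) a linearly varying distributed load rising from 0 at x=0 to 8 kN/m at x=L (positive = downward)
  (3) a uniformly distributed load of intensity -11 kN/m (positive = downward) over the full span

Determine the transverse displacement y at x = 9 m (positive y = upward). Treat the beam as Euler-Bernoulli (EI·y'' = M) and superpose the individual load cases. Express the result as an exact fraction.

y(9) = 311/12500 m

Load 1 — applied couple M₀=-19 kN·m at a=4 m (b=L-a=8):
  y_1 = (M₀x³/(6L)-M₀(x-a)²/2+C₁x)/EI  [x>a] with C₁=M₀(3b²-L²)/(6L)=-38/3 = ((-19)·9³/(6·12)-(-19)·(9-4)²/2+(-38/3)·9)/50000 = -551/400000 m
Load 2 — triangular load w₀=8 kN/m (0→w₀ over full span):
  y_2 = -w₀x(7L⁴-10L²x²+3x⁴)/(360LEI) = -8·9·(7·12⁴-10·12²·9²+3·9⁴)/(360·12·50000) = -3213/200000 m
Load 3 — uniform load w=-11 kN/m over full span:
  y_3 = -wx(L³-2Lx²+x³)/(24EI) = -(-11)·9·(12³-2·12·9²+9³)/(24·50000) = 16929/400000 m
Superposition: y = Σ y_i = 311/12500 m ≈ 0.024880 m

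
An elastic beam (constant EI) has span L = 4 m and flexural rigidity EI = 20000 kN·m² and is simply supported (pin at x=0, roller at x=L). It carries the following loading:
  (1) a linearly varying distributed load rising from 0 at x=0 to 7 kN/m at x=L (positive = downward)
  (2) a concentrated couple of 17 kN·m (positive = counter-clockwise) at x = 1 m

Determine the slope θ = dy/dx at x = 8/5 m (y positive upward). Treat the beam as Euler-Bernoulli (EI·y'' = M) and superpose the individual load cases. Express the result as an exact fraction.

Load 1 — triangular load w₀=7 kN/m (0→w₀ over full span):
  θ_1 = -w₀(7L⁴-30L²x²+15x⁴)/(360LEI) = -7·(7·4⁴-30·4²·(8/5)²+15·(8/5)⁴)/(360·4·20000) = -2261/14062500 rad
Load 2 — applied couple M₀=17 kN·m at a=1 m (b=L-a=3):
  θ_2 = (M₀x²/(2L)-M₀(x-a)+C₁)/EI  [x>a] with C₁=M₀(3b²-L²)/(6L)=187/24 = (17·(8/5)²/(2·4)-17·((8/5)-1)+(187/24))/20000 = 1819/12000000 rad
Superposition: θ = Σ θ_i = -8279/900000000 rad ≈ -0.000009 rad

θ(8/5) = -8279/900000000 rad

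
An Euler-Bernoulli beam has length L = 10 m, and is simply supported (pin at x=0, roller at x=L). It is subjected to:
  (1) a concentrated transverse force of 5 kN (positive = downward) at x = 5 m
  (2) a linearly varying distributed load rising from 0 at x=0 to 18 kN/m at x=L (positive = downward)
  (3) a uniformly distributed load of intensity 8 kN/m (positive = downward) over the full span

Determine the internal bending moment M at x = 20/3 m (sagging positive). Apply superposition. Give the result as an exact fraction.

Load 1 — point force P=5 kN at a=5 m (b=L-a=5):
  M_1 = Pa(L-x)/L  [x>a] = 5·5·(10-(20/3))/10 = 25/3 kN·m
Load 2 — triangular load w₀=18 kN/m (0→w₀ over full span):
  M_2 = w₀Lx/6 - w₀x³/(6L) = 18·10·(20/3)/6 - 18·(20/3)³/(6·10) = 1000/9 kN·m
Load 3 — uniform load w=8 kN/m over full span:
  M_3 = wx(L-x)/2 = 8·(20/3)·(10-(20/3))/2 = 800/9 kN·m
Superposition: M = Σ M_i = 625/3 kN·m ≈ 208.333333 kN·m

M(20/3) = 625/3 kN·m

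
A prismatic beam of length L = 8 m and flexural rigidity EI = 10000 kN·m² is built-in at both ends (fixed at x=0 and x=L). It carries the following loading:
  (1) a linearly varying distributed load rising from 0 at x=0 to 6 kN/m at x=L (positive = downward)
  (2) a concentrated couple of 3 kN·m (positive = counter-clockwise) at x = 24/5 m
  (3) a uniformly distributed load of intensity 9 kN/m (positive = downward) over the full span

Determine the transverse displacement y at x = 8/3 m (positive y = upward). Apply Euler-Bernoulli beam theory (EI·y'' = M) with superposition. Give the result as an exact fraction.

y(8/3) = -38408/3796875 m

Load 1 — triangular load w₀=6 kN/m (0→w₀ over full span):
  y_1 = -w₀x²(L-x)²(x+2L)/(120LEI) = -6·(8/3)²·(8-(8/3))²·((8/3)+2·8)/(120·8·10000) = -1792/759375 m
Load 2 — applied couple M₀=3 kN·m at a=24/5 m (b=L-a=16/5):
  y_2 = (R_Ax³/6 - M_Ax²/2)/EI  [x≤a] with R_A=27/50, M_A=24/25 = ((27/50)·(8/3)³/6 - (24/25)·(8/3)²/2)/10000 = -8/46875 m
Load 3 — uniform load w=9 kN/m over full span:
  y_3 = -wx²(L-x)²/(24EI) = -9·(8/3)²·(8-(8/3))²/(24·10000) = -128/16875 m
Superposition: y = Σ y_i = -38408/3796875 m ≈ -0.010116 m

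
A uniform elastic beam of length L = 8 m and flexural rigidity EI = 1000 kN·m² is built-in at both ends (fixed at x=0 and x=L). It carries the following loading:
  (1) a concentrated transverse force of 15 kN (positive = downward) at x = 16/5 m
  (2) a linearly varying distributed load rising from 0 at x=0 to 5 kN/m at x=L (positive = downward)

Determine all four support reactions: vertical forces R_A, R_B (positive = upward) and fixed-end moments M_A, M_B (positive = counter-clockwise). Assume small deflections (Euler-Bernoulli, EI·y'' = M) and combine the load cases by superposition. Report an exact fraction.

R_A = 393/25 kN, M_A = 2096/75 kN·m, R_B = 482/25 kN, M_B = -688/25 kN·m

Load 1 — point force P=15 kN at a=16/5 m (b=L-a=24/5):
  R_A = Pb²(3a+b)/L³ = 15·(24/5)²·(3·(16/5)+(24/5))/8³ = 243/25 kN
  M_A = Pab²/L² = 15·(16/5)·(24/5)²/8² = 432/25 kN·m
  R_B = Pa²(a+3b)/L³ = 15·(16/5)²·((16/5)+3·(24/5))/8³ = 132/25 kN
  M_B = -Pa²b/L² = -15·(16/5)²·(24/5)/8² = -288/25 kN·m
Load 2 — triangular load w₀=5 kN/m (0→w₀ over full span):
  R_A = 3w₀L/20 = 3·5·8/20 = 6 kN
  M_A = w₀L²/30 = 5·8²/30 = 32/3 kN·m
  R_B = 7w₀L/20 = 7·5·8/20 = 14 kN
  M_B = -w₀L²/20 = -5·8²/20 = -16 kN·m
Superposition: R_A = 393/25 kN, M_A = 2096/75 kN·m, R_B = 482/25 kN, M_B = -688/25 kN·m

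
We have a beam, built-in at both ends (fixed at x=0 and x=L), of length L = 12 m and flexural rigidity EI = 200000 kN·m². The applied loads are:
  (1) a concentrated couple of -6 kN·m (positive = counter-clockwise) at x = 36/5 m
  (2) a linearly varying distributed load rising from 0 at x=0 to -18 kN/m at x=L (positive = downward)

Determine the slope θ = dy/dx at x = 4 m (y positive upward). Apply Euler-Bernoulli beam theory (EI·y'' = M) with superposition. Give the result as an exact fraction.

θ(4) = 163/312500 rad

Load 1 — applied couple M₀=-6 kN·m at a=36/5 m (b=L-a=24/5):
  θ_1 = (R_Ax²/2 - M_Ax)/EI  [x≤a] with R_A=-18/25, M_A=-48/25 = ((-18/25)·4²/2 - (-48/25)·4)/200000 = 3/312500 rad
Load 2 — triangular load w₀=-18 kN/m (0→w₀ over full span):
  θ_2 = -w₀(2x(L-x)(L-2x)(x+2L)+x²(L-x)²)/(120LEI) = -(-18)·(2·4·(12-4)·(12-2·4)·(4+2·12)+4²·(12-4)²)/(120·12·200000) = 8/15625 rad
Superposition: θ = Σ θ_i = 163/312500 rad ≈ 0.000522 rad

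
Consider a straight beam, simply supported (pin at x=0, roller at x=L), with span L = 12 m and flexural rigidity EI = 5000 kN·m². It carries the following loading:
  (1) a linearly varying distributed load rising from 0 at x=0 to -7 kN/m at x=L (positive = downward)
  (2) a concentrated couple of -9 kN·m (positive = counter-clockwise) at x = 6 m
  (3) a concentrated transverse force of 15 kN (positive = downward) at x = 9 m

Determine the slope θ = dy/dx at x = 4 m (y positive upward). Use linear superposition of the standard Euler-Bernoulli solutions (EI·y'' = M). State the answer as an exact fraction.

θ(4) = 26477/1800000 rad

Load 1 — triangular load w₀=-7 kN/m (0→w₀ over full span):
  θ_1 = -w₀(7L⁴-30L²x²+15x⁴)/(360LEI) = -(-7)·(7·12⁴-30·12²·4²+15·4⁴)/(360·12·5000) = 728/28125 rad
Load 2 — applied couple M₀=-9 kN·m at a=6 m (b=L-a=6):
  θ_2 = (M₀x²/(2L)+C₁)/EI  [x≤a] with C₁=M₀(3b²-L²)/(6L)=9/2 = ((-9)·4²/(2·12)+(9/2))/5000 = -3/10000 rad
Load 3 — point force P=15 kN at a=9 m (b=L-a=3):
  θ_3 = -Pb(L²-b²-3x²)/(6LEI)  [x≤a] = -15·3·(12²-3²-3·4²)/(6·12·5000) = -87/8000 rad
Superposition: θ = Σ θ_i = 26477/1800000 rad ≈ 0.014709 rad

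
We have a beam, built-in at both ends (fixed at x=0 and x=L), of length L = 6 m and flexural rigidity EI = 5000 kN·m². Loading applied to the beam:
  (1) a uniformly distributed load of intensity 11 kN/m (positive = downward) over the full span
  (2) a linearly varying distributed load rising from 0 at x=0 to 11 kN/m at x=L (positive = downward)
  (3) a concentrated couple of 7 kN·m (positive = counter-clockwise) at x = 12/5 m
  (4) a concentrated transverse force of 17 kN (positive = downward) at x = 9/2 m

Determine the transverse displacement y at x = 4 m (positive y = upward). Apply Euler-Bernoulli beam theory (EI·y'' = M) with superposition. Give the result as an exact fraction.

y(4) = -47389/4500000 m

Load 1 — uniform load w=11 kN/m over full span:
  y_1 = -wx²(L-x)²/(24EI) = -11·4²·(6-4)²/(24·5000) = -11/1875 m
Load 2 — triangular load w₀=11 kN/m (0→w₀ over full span):
  y_2 = -w₀x²(L-x)²(x+2L)/(120LEI) = -11·4²·(6-4)²·(4+2·6)/(120·6·5000) = -88/28125 m
Load 3 — applied couple M₀=7 kN·m at a=12/5 m (b=L-a=18/5):
  y_3 = (R_Ax³/6 - M_Ax²/2 - M₀(x-a)²/2)/EI  [x>a] with R_A=42/25, M_A=21/25 = ((42/25)·4³/6 - (21/25)·4²/2 - 7·(4-(12/5))²/2)/5000 = 7/15625 m
Load 4 — point force P=17 kN at a=9/2 m (b=L-a=3/2):
  y_4 = -Pb²x²(3aL-(3a+b)x)/(6L³EI)  [x≤a] = -17·(3/2)²·4²·(3·(9/2)·6-(3·(9/2)+(3/2))·4)/(6·6³·5000) = -119/60000 m
Superposition: y = Σ y_i = -47389/4500000 m ≈ -0.010531 m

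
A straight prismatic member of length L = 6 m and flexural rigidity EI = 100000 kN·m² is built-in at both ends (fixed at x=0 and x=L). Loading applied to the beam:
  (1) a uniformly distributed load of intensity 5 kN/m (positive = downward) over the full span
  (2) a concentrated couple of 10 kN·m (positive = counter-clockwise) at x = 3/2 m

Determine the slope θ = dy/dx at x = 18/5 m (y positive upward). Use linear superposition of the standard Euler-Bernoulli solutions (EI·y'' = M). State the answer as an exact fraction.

Load 1 — uniform load w=5 kN/m over full span:
  θ_1 = -wx(L-x)(L-2x)/(12EI) = -5·(18/5)·(6-(18/5))·(6-2·(18/5))/(12·100000) = 27/625000 rad
Load 2 — applied couple M₀=10 kN·m at a=3/2 m (b=L-a=9/2):
  θ_2 = (R_Ax²/2 - M_Ax - M₀(x-a))/EI  [x>a] with R_A=15/8, M_A=-15/8 = ((15/8)·(18/5)²/2 - (-15/8)·(18/5) - 10·((18/5)-(3/2)))/100000 = -21/1000000 rad
Superposition: θ = Σ θ_i = 111/5000000 rad ≈ 0.000022 rad

θ(18/5) = 111/5000000 rad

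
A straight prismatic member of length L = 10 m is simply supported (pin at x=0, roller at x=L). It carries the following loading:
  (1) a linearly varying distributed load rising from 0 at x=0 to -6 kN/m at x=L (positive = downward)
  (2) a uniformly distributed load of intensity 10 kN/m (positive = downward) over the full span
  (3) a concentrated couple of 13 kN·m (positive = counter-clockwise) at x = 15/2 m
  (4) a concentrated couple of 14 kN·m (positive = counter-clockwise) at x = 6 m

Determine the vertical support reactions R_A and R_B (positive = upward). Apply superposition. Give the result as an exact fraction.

R_A = 427/10 kN, R_B = 273/10 kN

Load 1 — triangular load w₀=-6 kN/m (0→w₀ over full span):
  R_A = w₀L/6 = (-6)·10/6 = -10 kN
  R_B = w₀L/3 = (-6)·10/3 = -20 kN
Load 2 — uniform load w=10 kN/m over full span:
  R_A = wL/2 = 10·10/2 = 50 kN
  R_B = wL/2 = 10·10/2 = 50 kN
Load 3 — applied couple M₀=13 kN·m at a=15/2 m (b=L-a=5/2):
  R_A = M₀/L = 13/10 kN
  R_B = -M₀/L = -13/10 kN
Load 4 — applied couple M₀=14 kN·m at a=6 m (b=L-a=4):
  R_A = M₀/L = 14/10 = 7/5 kN
  R_B = -M₀/L = -14/10 = -7/5 kN
Superposition: R_A = 427/10 kN, R_B = 273/10 kN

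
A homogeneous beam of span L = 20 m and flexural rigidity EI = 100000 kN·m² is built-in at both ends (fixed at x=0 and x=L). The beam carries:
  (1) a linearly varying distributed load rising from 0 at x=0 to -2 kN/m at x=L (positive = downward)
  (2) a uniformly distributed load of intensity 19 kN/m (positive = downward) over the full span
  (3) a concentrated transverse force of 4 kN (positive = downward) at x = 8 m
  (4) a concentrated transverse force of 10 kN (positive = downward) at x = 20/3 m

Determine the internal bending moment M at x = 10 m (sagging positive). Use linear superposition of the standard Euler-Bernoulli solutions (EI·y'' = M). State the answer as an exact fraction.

M(10) = 14288/45 kN·m

Load 1 — triangular load w₀=-2 kN/m (0→w₀ over full span):
  M_1 = 3w₀Lx/20 - w₀L²/30 - w₀x³/(6L) = 3·(-2)·20·10/20 - (-2)·20²/30 - (-2)·10³/(6·20) = -50/3 kN·m
Load 2 — uniform load w=19 kN/m over full span:
  M_2 = wLx/2 - wL²/12 - wx²/2 = 19·20·10/2 - 19·20²/12 - 19·10²/2 = 950/3 kN·m
Load 3 — point force P=4 kN at a=8 m (b=L-a=12):
  M_3 = Pa²(a+3b)(L-x)/L³ - Pa²b/L²  [x>a] = 4·8²·(8+3·12)·(20-10)/20³ - 4·8²·12/20² = 32/5 kN·m
Load 4 — point force P=10 kN at a=20/3 m (b=L-a=40/3):
  M_4 = Pa²(a+3b)(L-x)/L³ - Pa²b/L²  [x>a] = 10·(20/3)²·((20/3)+3·(40/3))·(20-10)/20³ - 10·(20/3)²·(40/3)/20² = 100/9 kN·m
Superposition: M = Σ M_i = 14288/45 kN·m ≈ 317.511111 kN·m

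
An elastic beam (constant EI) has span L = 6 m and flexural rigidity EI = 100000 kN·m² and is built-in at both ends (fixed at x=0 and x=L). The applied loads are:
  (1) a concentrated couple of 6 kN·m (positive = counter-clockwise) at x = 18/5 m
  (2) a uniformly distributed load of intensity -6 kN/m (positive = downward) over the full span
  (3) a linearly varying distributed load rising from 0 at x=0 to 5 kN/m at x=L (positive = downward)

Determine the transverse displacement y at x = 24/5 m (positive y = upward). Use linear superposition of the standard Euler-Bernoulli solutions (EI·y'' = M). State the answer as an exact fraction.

Load 1 — applied couple M₀=6 kN·m at a=18/5 m (b=L-a=12/5):
  y_1 = (R_Ax³/6 - M_Ax²/2 - M₀(x-a)²/2)/EI  [x>a] with R_A=36/25, M_A=48/25 = ((36/25)·(24/5)³/6 - (48/25)·(24/5)²/2 - 6·((24/5)-(18/5))²/2)/100000 = 81/78125000 m
Load 2 — uniform load w=-6 kN/m over full span:
  y_2 = -wx²(L-x)²/(24EI) = -(-6)·(24/5)²·(6-(24/5))²/(24·100000) = 162/1953125 m
Load 3 — triangular load w₀=5 kN/m (0→w₀ over full span):
  y_3 = -w₀x²(L-x)²(x+2L)/(120LEI) = -5·(24/5)²·(6-(24/5))²·((24/5)+2·6)/(120·6·100000) = -378/9765625 m
Superposition: y = Σ y_i = 3537/78125000 m ≈ 0.000045 m

y(24/5) = 3537/78125000 m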